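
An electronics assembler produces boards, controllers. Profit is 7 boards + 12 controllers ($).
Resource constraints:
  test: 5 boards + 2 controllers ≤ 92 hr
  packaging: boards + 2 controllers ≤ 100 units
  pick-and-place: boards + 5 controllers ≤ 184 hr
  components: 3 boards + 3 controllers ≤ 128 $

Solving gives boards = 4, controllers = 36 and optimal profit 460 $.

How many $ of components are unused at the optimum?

components used = 3·4 + 3·36 = 120; slack = 128 − 120 = 8.

8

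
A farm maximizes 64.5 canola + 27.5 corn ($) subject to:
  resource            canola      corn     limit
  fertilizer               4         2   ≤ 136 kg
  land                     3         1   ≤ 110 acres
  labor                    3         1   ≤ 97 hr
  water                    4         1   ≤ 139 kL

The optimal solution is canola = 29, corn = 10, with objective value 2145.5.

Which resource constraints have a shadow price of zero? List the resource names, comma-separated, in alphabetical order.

fertilizer: 136/136 (binding)
land: 97/110 (slack 13)
labor: 97/97 (binding)
water: 126/139 (slack 13)
By complementary slackness, a constraint with positive slack has shadow price 0 → land, water.

land, water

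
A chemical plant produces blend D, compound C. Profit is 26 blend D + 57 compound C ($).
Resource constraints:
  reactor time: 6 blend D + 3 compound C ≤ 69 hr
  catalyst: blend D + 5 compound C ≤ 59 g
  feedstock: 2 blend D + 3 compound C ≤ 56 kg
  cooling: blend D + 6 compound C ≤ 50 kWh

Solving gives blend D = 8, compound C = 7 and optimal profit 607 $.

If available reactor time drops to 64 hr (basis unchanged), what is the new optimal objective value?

592

Binding: reactor time and cooling. Non-binding: catalyst (16 unused), feedstock (19 unused).
By complementary slackness, y = 0 for the non-binding constraints.
From A_Bᵀ y = c: 6·y_reactor time + 1·y_cooling = 26; 3·y_reactor time + 6·y_cooling = 57.
Solving: y_reactor time = 3, y_cooling = 8.
Δz = y_reactor time·Δb = 3 × (-5) = -15, so new z* = 607 − 15 = 592.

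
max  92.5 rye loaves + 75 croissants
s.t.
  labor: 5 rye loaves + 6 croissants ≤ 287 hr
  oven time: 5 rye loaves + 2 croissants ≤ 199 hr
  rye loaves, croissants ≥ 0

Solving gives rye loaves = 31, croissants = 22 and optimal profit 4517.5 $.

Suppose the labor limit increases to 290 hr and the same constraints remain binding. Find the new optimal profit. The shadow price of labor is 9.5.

Δb = 3, so new z* = 4517.5 + (9.5)·(3) = 4517.5 + 28.5 = 4546.

4546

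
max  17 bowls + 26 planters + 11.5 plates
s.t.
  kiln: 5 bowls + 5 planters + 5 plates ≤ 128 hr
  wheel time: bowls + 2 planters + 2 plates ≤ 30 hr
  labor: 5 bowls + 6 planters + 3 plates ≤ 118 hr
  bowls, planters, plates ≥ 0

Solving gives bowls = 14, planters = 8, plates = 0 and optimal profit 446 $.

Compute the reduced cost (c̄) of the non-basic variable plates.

-8.5

Check each constraint at x*: kiln 110/128 (slack 18); wheel time 30/30 (tight); labor 118/118 (tight).
Since kiln is not tight, its dual is 0.
Dual feasibility on the basic columns requires 1·y_wheel time + 5·y_labor = 17, 2·y_wheel time + 6·y_labor = 26.
This yields shadow prices y_wheel time = 7, y_labor = 2.
Reduced cost of plates: c₃ − yᵀa₃ = 11.5 − (7·2 + 2·3) = 11.5 − 20 = -8.5.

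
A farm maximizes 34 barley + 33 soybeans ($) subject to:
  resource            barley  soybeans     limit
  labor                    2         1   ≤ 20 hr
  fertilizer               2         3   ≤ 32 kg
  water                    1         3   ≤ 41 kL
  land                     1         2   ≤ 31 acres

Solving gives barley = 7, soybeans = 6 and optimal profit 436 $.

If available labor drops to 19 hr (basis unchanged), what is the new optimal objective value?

Check each constraint at x*: labor 20/20 (tight); fertilizer 32/32 (tight); water 25/41 (slack 16); land 19/31 (slack 12).
Slack constraints have shadow price 0 (complementary slackness).
Dual feasibility on the basic columns requires 2·y_labor + 2·y_fertilizer = 34, 1·y_labor + 3·y_fertilizer = 33.
Solving: y_labor = 9, y_fertilizer = 8.
Δz = y_labor·Δb = 9 × (-1) = -9, so new z* = 436 − 9 = 427.

427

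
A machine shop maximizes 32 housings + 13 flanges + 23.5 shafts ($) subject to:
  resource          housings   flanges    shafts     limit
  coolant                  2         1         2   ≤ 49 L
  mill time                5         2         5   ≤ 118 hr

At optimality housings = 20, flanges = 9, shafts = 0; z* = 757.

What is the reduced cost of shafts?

-8.5

Check each constraint at x*: coolant 49/49 (tight); mill time 118/118 (tight).
The binding rows give the dual system: 2·y_coolant + 5·y_mill time = 32 and 1·y_coolant + 2·y_mill time = 13.
This yields shadow prices y_coolant = 1, y_mill time = 6.
Reduced cost of shafts: c₃ − yᵀa₃ = 23.5 − (1·2 + 6·5) = 23.5 − 32 = -8.5.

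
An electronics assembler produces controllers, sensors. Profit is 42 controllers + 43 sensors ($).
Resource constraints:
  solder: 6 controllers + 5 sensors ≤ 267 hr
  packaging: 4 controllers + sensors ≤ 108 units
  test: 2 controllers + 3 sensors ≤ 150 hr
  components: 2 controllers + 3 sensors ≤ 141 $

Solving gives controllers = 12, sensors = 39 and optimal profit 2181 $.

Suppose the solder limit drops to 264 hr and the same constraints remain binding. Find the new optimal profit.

2166

Check each constraint at x*: solder 267/267 (tight); packaging 87/108 (slack 21); test 141/150 (slack 9); components 141/141 (tight).
Since packaging, test are not tight, their duals are 0.
From A_Bᵀ y = c: 6·y_solder + 2·y_components = 42; 5·y_solder + 3·y_components = 43.
This yields shadow prices y_solder = 5, y_components = 6.
Δz = y_solder·Δb = 5 × (-3) = -15, so new z* = 2181 − 15 = 2166.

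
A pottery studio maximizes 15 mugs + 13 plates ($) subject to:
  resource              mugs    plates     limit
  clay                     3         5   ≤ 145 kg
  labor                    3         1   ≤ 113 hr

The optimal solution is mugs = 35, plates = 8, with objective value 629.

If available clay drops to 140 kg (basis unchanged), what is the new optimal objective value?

619

Both clay and labor are binding at x*.
Dual feasibility on the basic columns requires 3·y_clay + 3·y_labor = 15, 5·y_clay + 1·y_labor = 13.
→ y_clay = 2 and y_labor = 3.
Δz = y_clay·Δb = 2 × (-5) = -10, so new z* = 629 − 10 = 619.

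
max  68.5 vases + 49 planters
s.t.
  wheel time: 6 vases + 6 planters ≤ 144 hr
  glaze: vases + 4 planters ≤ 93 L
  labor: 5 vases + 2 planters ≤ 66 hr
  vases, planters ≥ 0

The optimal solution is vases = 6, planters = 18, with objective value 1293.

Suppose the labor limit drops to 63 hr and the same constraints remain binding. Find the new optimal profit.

At the optimum: wheel time uses 144 of 144 (binding); glaze uses 78 of 93 (slack = 15); labor uses 66 of 66 (binding).
Slack constraints have shadow price 0 (complementary slackness).
Dual feasibility on the basic columns requires 6·y_wheel time + 5·y_labor = 68.5, 6·y_wheel time + 2·y_labor = 49.
Solving: y_wheel time = 6, y_labor = 6.5.
Δz = y_labor·Δb = 6.5 × (-3) = -19.5, so new z* = 1293 − 19.5 = 1273.5.

1273.5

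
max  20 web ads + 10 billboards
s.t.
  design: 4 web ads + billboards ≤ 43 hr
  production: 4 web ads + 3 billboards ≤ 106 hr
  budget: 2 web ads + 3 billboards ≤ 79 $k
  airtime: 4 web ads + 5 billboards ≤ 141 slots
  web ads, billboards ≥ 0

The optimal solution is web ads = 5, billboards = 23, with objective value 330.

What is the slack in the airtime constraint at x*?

airtime used = 4·5 + 5·23 = 135; slack = 141 − 135 = 6.

6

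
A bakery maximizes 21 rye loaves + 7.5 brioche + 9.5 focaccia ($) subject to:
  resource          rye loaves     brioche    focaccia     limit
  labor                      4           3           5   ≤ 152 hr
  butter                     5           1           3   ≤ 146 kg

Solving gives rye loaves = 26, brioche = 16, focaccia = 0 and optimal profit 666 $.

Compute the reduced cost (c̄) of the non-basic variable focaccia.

Check each constraint at x*: labor 152/152 (tight); butter 146/146 (tight).
From A_Bᵀ y = c: 4·y_labor + 5·y_butter = 21; 3·y_labor + 1·y_butter = 7.5.
This yields shadow prices y_labor = 1.5, y_butter = 3.
Reduced cost of focaccia: c₃ − yᵀa₃ = 9.5 − (1.5·5 + 3·3) = 9.5 − 16.5 = -7.

-7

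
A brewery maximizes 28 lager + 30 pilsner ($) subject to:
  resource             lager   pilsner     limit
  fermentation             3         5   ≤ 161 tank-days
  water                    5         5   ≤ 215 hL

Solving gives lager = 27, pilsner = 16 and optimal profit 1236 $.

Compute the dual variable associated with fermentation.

1

Both fermentation and water are binding at x*.
The binding rows give the dual system: 3·y_fermentation + 5·y_water = 28 and 5·y_fermentation + 5·y_water = 30.
This yields shadow prices y_fermentation = 1, y_water = 5.
Shadow price of fermentation = 1.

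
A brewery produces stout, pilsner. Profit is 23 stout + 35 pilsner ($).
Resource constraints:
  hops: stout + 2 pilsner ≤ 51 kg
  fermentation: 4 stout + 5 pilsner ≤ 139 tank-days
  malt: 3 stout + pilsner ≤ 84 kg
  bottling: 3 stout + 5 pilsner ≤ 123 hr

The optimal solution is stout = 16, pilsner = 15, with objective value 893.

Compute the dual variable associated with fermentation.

Check each constraint at x*: hops 46/51 (slack 5); fermentation 139/139 (tight); malt 63/84 (slack 21); bottling 123/123 (tight).
Since hops, malt are not tight, their duals are 0.
Dual feasibility on the basic columns requires 4·y_fermentation + 3·y_bottling = 23, 5·y_fermentation + 5·y_bottling = 35.
→ y_fermentation = 2 and y_bottling = 5.
Shadow price of fermentation = 2.

2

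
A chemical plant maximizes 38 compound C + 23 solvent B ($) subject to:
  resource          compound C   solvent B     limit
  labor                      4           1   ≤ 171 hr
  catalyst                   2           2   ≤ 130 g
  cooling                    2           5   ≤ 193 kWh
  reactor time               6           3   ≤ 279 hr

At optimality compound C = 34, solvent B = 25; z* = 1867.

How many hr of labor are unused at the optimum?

10

labor used = 4·34 + 1·25 = 161; slack = 171 − 161 = 10.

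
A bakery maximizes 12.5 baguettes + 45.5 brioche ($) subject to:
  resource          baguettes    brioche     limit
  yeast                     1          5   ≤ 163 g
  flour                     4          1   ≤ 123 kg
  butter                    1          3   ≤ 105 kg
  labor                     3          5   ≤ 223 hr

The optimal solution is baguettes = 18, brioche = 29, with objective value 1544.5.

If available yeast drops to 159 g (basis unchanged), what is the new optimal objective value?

Binding: yeast and butter. Non-binding: flour (22 unused), labor (24 unused).
By complementary slackness, y = 0 for the non-binding constraints.
Dual feasibility on the basic columns requires 1·y_yeast + 1·y_butter = 12.5, 5·y_yeast + 3·y_butter = 45.5.
This yields shadow prices y_yeast = 4, y_butter = 8.5.
Δz = y_yeast·Δb = 4 × (-4) = -16, so new z* = 1544.5 − 16 = 1528.5.

1528.5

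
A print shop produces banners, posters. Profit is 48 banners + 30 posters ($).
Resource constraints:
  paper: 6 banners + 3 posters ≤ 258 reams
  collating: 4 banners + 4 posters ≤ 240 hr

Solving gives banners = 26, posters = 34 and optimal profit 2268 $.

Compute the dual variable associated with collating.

Both paper and collating are binding at x*.
Dual feasibility on the basic columns requires 6·y_paper + 4·y_collating = 48, 3·y_paper + 4·y_collating = 30.
→ y_paper = 6 and y_collating = 3.
Shadow price of collating = 3.

3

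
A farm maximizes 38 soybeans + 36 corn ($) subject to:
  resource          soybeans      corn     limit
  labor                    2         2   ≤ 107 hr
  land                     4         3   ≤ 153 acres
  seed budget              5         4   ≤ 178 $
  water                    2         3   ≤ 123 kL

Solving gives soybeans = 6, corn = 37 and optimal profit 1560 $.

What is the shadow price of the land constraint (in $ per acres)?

0

Check each constraint at x*: labor 86/107 (slack 21); land 135/153 (slack 18); seed budget 178/178 (tight); water 123/123 (tight).
By complementary slackness, y = 0 for the non-binding constraints.
The binding rows give the dual system: 5·y_seed budget + 2·y_water = 38 and 4·y_seed budget + 3·y_water = 36.
Solving: y_seed budget = 6, y_water = 4.
Shadow price of land = 0.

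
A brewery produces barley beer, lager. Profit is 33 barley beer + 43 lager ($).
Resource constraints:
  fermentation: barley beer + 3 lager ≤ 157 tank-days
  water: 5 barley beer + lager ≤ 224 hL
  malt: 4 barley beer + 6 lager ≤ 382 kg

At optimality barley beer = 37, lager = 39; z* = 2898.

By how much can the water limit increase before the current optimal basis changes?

Binding constraints: water, malt. The basis is B = [[5,1],[4,6]] with det 26.
Per unit increase in water, x* moves by d = (0.2308, -0.1538).
The basis stays optimal until lager reaches 0; allowable increase = 253.5 hL.

253.5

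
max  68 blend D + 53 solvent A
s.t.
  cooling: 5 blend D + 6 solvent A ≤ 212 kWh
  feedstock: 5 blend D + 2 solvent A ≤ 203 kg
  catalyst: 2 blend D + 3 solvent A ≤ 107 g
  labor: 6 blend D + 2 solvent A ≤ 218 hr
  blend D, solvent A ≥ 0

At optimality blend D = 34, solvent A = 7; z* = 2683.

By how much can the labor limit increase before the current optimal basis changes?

24.7

Binding constraints: cooling, labor. The basis is B = [[5,6],[6,2]] with det -26.
Per unit increase in labor, x* moves by d = (0.2308, -0.1923).
The basis stays optimal until feedstock becomes binding; allowable increase = 24.7 hr.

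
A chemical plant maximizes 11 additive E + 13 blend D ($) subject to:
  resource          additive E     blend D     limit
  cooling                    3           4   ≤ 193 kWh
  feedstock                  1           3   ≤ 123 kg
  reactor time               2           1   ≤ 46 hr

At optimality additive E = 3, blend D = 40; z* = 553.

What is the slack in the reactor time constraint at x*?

reactor time used = 2·3 + 1·40 = 46; slack = 46 − 46 = 0.

0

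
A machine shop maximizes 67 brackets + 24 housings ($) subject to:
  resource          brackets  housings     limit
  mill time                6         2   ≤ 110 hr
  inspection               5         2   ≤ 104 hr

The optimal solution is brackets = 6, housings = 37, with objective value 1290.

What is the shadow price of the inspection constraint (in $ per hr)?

At the optimum: mill time uses 110 of 110 (binding); inspection uses 104 of 104 (binding).
From A_Bᵀ y = c: 6·y_mill time + 5·y_inspection = 67; 2·y_mill time + 2·y_inspection = 24.
Solving: y_mill time = 7, y_inspection = 5.
Shadow price of inspection = 5.

5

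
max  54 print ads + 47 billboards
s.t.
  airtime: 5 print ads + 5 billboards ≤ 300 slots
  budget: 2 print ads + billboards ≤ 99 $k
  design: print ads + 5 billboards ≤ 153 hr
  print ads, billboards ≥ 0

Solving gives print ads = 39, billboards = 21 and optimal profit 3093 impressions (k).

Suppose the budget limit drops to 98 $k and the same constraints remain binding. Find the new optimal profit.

3086

Check each constraint at x*: airtime 300/300 (tight); budget 99/99 (tight); design 144/153 (slack 9).
Since design is not tight, its dual is 0.
From A_Bᵀ y = c: 5·y_airtime + 2·y_budget = 54; 5·y_airtime + 1·y_budget = 47.
Solving: y_airtime = 8, y_budget = 7.
Δz = y_budget·Δb = 7 × (-1) = -7, so new z* = 3093 − 7 = 3086.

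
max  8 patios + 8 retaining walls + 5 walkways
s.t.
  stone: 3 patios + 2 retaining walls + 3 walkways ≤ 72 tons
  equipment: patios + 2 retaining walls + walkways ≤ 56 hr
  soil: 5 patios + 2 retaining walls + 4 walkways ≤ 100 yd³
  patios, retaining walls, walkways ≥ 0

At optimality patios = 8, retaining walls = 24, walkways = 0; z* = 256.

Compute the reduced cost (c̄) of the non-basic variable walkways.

Check each constraint at x*: stone 72/72 (tight); equipment 56/56 (tight); soil 88/100 (slack 12).
Slack constraints have shadow price 0 (complementary slackness).
From A_Bᵀ y = c: 3·y_stone + 1·y_equipment = 8; 2·y_stone + 2·y_equipment = 8.
This yields shadow prices y_stone = 2, y_equipment = 2.
Reduced cost of walkways: c₃ − yᵀa₃ = 5 − (2·3 + 2·1) = 5 − 8 = -3.

-3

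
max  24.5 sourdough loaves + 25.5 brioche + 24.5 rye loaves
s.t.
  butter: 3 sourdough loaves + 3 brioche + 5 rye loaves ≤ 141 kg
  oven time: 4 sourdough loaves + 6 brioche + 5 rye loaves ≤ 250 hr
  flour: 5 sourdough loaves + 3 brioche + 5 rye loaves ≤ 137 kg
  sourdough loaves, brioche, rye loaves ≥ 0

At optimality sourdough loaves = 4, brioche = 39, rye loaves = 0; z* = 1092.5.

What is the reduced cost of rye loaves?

Check each constraint at x*: butter 129/141 (slack 12); oven time 250/250 (tight); flour 137/137 (tight).
By complementary slackness, y = 0 for the non-binding constraint.
Dual feasibility on the basic columns requires 4·y_oven time + 5·y_flour = 24.5, 6·y_oven time + 3·y_flour = 25.5.
→ y_oven time = 3 and y_flour = 2.5.
Reduced cost of rye loaves: c₃ − yᵀa₃ = 24.5 − (3·5 + 2.5·5) = 24.5 − 27.5 = -3.

-3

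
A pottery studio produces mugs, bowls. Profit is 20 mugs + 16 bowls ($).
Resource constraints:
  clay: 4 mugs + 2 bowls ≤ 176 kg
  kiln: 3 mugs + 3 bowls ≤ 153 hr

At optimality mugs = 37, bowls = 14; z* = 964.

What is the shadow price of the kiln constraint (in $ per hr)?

4

Both clay and kiln are binding at x*.
The binding rows give the dual system: 4·y_clay + 3·y_kiln = 20 and 2·y_clay + 3·y_kiln = 16.
→ y_clay = 2 and y_kiln = 4.
Shadow price of kiln = 4.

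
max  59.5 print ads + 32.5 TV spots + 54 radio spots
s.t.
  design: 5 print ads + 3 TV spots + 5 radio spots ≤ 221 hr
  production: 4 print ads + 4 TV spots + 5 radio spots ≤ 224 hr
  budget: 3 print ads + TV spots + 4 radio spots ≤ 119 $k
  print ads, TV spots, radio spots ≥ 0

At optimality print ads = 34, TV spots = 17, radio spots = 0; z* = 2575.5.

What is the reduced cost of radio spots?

Binding: design and budget. Non-binding: production (20 unused).
By complementary slackness, y = 0 for the non-binding constraint.
The binding rows give the dual system: 5·y_design + 3·y_budget = 59.5 and 3·y_design + 1·y_budget = 32.5.
→ y_design = 9.5 and y_budget = 4.
Reduced cost of radio spots: c₃ − yᵀa₃ = 54 − (9.5·5 + 4·4) = 54 − 63.5 = -9.5.

-9.5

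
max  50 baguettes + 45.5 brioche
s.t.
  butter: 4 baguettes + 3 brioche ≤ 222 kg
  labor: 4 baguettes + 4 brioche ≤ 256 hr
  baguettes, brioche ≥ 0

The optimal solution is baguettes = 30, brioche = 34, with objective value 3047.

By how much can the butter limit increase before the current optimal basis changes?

34

Binding constraints: butter, labor. The basis is B = [[4,3],[4,4]] with det 4.
Per unit increase in butter, x* moves by d = (1, -1).
The basis stays optimal until brioche reaches 0; allowable increase = 34 kg.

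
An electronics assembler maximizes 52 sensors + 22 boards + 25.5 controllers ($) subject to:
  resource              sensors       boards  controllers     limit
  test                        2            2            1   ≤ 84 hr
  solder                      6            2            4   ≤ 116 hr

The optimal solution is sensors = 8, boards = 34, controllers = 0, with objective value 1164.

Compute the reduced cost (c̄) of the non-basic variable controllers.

Check each constraint at x*: test 84/84 (tight); solder 116/116 (tight).
From A_Bᵀ y = c: 2·y_test + 6·y_solder = 52; 2·y_test + 2·y_solder = 22.
This yields shadow prices y_test = 3.5, y_solder = 7.5.
Reduced cost of controllers: c₃ − yᵀa₃ = 25.5 − (3.5·1 + 7.5·4) = 25.5 − 33.5 = -8.

-8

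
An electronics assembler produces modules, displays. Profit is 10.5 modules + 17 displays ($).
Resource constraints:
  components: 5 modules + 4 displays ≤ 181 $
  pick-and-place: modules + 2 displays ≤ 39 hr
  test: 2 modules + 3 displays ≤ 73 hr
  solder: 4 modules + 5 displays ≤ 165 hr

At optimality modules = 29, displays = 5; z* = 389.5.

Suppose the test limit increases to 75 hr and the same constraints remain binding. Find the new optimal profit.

397.5

Binding: pick-and-place and test. Non-binding: components (16 unused), solder (24 unused).
By complementary slackness, y = 0 for the non-binding constraints.
Dual feasibility on the basic columns requires 1·y_pick-and-place + 2·y_test = 10.5, 2·y_pick-and-place + 3·y_test = 17.
→ y_pick-and-place = 2.5 and y_test = 4.
Δz = y_test·Δb = 4 × (2) = 8, so new z* = 389.5 + 8 = 397.5.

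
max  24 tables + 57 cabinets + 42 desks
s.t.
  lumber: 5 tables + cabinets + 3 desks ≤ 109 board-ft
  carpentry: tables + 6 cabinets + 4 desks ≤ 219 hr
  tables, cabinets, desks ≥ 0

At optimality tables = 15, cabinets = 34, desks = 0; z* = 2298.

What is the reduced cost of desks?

At the optimum: lumber uses 109 of 109 (binding); carpentry uses 219 of 219 (binding).
Dual feasibility on the basic columns requires 5·y_lumber + 1·y_carpentry = 24, 1·y_lumber + 6·y_carpentry = 57.
→ y_lumber = 3 and y_carpentry = 9.
Reduced cost of desks: c₃ − yᵀa₃ = 42 − (3·3 + 9·4) = 42 − 45 = -3.

-3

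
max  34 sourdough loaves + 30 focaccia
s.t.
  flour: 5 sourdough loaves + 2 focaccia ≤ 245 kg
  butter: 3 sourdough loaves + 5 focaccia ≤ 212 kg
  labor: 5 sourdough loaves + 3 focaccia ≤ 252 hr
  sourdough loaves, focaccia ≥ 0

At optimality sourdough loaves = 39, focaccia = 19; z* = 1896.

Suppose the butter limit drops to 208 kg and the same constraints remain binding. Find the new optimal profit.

At the optimum: flour uses 233 of 245 (slack = 12); butter uses 212 of 212 (binding); labor uses 252 of 252 (binding).
By complementary slackness, y = 0 for the non-binding constraint.
Dual feasibility on the basic columns requires 3·y_butter + 5·y_labor = 34, 5·y_butter + 3·y_labor = 30.
Solving: y_butter = 3, y_labor = 5.
Δz = y_butter·Δb = 3 × (-4) = -12, so new z* = 1896 − 12 = 1884.

1884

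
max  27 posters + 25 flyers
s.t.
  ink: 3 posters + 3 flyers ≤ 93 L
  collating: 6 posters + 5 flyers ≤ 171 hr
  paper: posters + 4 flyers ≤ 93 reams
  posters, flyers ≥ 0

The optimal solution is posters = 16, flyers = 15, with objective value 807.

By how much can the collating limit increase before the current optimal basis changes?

Binding constraints: ink, collating. The basis is B = [[3,3],[6,5]] with det -3.
Per unit increase in collating, x* moves by d = (1, -1).
The basis stays optimal until flyers reaches 0; allowable increase = 15 hr.

15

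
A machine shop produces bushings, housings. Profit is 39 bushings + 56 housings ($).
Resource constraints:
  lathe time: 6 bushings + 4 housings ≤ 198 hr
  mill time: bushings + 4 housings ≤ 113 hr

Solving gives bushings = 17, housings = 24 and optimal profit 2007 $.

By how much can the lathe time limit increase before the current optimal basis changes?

Binding constraints: lathe time, mill time. The basis is B = [[6,4],[1,4]] with det 20.
Per unit increase in lathe time, x* moves by d = (0.2, -0.05).
The basis stays optimal until housings reaches 0; allowable increase = 480 hr.

480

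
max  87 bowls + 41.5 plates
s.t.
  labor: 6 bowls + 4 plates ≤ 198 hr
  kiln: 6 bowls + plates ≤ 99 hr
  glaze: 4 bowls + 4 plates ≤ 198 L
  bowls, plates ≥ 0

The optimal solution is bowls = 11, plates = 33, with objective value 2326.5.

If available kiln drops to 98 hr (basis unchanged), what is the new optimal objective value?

2321

Binding: labor and kiln. Non-binding: glaze (22 unused).
Slack constraints have shadow price 0 (complementary slackness).
The binding rows give the dual system: 6·y_labor + 6·y_kiln = 87 and 4·y_labor + 1·y_kiln = 41.5.
Solving: y_labor = 9, y_kiln = 5.5.
Δz = y_kiln·Δb = 5.5 × (-1) = -5.5, so new z* = 2326.5 − 5.5 = 2321.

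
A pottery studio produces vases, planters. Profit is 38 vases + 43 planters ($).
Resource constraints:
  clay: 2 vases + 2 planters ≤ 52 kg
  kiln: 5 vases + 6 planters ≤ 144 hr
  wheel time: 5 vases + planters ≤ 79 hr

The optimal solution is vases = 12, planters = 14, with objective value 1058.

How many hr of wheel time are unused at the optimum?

wheel time used = 5·12 + 1·14 = 74; slack = 79 − 74 = 5.

5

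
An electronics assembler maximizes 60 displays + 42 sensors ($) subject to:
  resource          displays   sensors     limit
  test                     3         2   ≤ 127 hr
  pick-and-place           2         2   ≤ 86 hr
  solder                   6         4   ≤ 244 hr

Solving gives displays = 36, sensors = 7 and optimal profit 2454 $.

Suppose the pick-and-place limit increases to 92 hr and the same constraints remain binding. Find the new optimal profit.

Binding: pick-and-place and solder. Non-binding: test (5 unused).
By complementary slackness, y = 0 for the non-binding constraint.
Dual feasibility on the basic columns requires 2·y_pick-and-place + 6·y_solder = 60, 2·y_pick-and-place + 4·y_solder = 42.
→ y_pick-and-place = 3 and y_solder = 9.
Δz = y_pick-and-place·Δb = 3 × (6) = 18, so new z* = 2454 + 18 = 2472.

2472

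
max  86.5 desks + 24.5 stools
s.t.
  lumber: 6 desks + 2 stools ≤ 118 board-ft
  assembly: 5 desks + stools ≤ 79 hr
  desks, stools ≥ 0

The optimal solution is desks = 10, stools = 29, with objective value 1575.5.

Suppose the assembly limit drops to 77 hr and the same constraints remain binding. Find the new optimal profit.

Check each constraint at x*: lumber 118/118 (tight); assembly 79/79 (tight).
Dual feasibility on the basic columns requires 6·y_lumber + 5·y_assembly = 86.5, 2·y_lumber + 1·y_assembly = 24.5.
This yields shadow prices y_lumber = 9, y_assembly = 6.5.
Δz = y_assembly·Δb = 6.5 × (-2) = -13, so new z* = 1575.5 − 13 = 1562.5.

1562.5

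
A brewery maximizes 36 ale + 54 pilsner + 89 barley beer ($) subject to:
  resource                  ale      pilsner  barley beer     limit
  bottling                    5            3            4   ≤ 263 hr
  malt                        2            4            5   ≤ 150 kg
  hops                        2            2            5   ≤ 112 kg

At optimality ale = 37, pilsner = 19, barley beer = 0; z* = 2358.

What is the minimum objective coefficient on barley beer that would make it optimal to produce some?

90

At the optimum: bottling uses 242 of 263 (slack = 21); malt uses 150 of 150 (binding); hops uses 112 of 112 (binding).
Since bottling is not tight, its dual is 0.
The binding rows give the dual system: 2·y_malt + 2·y_hops = 36 and 4·y_malt + 2·y_hops = 54.
This yields shadow prices y_malt = 9, y_hops = 9.
barley beer enters the basis when its profit ≥ yᵀa₃ = 9·5 + 9·5 = 90.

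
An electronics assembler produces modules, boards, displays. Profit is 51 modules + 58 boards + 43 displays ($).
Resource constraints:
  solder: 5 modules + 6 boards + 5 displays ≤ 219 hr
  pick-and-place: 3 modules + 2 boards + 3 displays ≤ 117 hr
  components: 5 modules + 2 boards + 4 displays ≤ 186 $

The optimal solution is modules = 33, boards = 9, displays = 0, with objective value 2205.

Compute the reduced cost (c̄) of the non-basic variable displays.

-8

Binding: solder and pick-and-place. Non-binding: components (3 unused).
Since components is not tight, its dual is 0.
From A_Bᵀ y = c: 5·y_solder + 3·y_pick-and-place = 51; 6·y_solder + 2·y_pick-and-place = 58.
Solving: y_solder = 9, y_pick-and-place = 2.
Reduced cost of displays: c₃ − yᵀa₃ = 43 − (9·5 + 2·3) = 43 − 51 = -8.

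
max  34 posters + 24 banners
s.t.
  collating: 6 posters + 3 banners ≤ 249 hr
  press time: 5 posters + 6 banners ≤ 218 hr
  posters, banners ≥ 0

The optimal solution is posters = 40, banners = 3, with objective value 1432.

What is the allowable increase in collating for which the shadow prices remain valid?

Binding constraints: collating, press time. The basis is B = [[6,3],[5,6]] with det 21.
Per unit increase in collating, x* moves by d = (0.2857, -0.2381).
The basis stays optimal until banners reaches 0; allowable increase = 12.6 hr.

12.6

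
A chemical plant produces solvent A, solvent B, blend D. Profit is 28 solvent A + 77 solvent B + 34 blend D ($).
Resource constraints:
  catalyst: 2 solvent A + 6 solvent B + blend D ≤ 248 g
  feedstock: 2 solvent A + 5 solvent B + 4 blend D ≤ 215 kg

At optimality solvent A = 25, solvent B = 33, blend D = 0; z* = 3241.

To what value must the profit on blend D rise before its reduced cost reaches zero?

35

Both catalyst and feedstock are binding at x*.
Dual feasibility on the basic columns requires 2·y_catalyst + 2·y_feedstock = 28, 6·y_catalyst + 5·y_feedstock = 77.
This yields shadow prices y_catalyst = 7, y_feedstock = 7.
blend D enters the basis when its profit ≥ yᵀa₃ = 7·1 + 7·4 = 35.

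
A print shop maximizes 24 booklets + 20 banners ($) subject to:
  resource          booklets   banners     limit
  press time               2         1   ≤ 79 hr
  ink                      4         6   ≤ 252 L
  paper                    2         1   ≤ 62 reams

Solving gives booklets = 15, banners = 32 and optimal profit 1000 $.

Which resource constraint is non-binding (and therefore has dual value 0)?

press time

press time: 62/79 (slack 17)
ink: 252/252 (binding)
paper: 62/62 (binding)
By complementary slackness, a constraint with positive slack has shadow price 0 → press time.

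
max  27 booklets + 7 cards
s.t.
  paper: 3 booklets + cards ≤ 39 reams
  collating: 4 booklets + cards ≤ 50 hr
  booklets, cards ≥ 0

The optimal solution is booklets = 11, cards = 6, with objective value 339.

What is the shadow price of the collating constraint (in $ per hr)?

At the optimum: paper uses 39 of 39 (binding); collating uses 50 of 50 (binding).
Dual feasibility on the basic columns requires 3·y_paper + 4·y_collating = 27, 1·y_paper + 1·y_collating = 7.
→ y_paper = 1 and y_collating = 6.
Shadow price of collating = 6.

6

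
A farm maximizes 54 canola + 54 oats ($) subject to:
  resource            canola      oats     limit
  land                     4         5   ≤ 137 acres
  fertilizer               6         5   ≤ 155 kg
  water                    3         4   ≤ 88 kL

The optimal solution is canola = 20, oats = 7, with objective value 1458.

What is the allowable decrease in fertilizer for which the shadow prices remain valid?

Binding constraints: fertilizer, water. The basis is B = [[6,5],[3,4]] with det 9.
Per unit decrease in fertilizer, x* moves by d = (-0.4444, 0.3333).
The basis stays optimal until canola reaches 0; allowable decrease = 45 kg.

45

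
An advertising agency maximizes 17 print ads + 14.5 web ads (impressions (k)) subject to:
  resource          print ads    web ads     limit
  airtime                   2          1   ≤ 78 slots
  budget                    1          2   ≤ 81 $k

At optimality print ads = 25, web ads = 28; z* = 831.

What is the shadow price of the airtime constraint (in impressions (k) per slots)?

Both airtime and budget are binding at x*.
The binding rows give the dual system: 2·y_airtime + 1·y_budget = 17 and 1·y_airtime + 2·y_budget = 14.5.
→ y_airtime = 6.5 and y_budget = 4.
Shadow price of airtime = 6.5.

6.5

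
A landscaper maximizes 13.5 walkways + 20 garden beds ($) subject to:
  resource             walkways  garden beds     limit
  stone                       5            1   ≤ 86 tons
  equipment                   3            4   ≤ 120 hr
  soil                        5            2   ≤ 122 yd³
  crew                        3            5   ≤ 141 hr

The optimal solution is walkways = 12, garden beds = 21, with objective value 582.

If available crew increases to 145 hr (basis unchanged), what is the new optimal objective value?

590

Check each constraint at x*: stone 81/86 (slack 5); equipment 120/120 (tight); soil 102/122 (slack 20); crew 141/141 (tight).
Since stone, soil are not tight, their duals are 0.
From A_Bᵀ y = c: 3·y_equipment + 3·y_crew = 13.5; 4·y_equipment + 5·y_crew = 20.
→ y_equipment = 2.5 and y_crew = 2.
Δz = y_crew·Δb = 2 × (4) = 8, so new z* = 582 + 8 = 590.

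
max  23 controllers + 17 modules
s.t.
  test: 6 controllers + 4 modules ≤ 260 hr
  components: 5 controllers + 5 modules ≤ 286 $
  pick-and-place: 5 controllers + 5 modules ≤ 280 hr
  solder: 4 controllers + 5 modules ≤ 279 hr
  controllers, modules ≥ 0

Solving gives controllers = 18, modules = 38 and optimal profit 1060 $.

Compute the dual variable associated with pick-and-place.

Binding: test and pick-and-place. Non-binding: components (6 unused), solder (17 unused).
Slack constraints have shadow price 0 (complementary slackness).
Dual feasibility on the basic columns requires 6·y_test + 5·y_pick-and-place = 23, 4·y_test + 5·y_pick-and-place = 17.
This yields shadow prices y_test = 3, y_pick-and-place = 1.
Shadow price of pick-and-place = 1.

1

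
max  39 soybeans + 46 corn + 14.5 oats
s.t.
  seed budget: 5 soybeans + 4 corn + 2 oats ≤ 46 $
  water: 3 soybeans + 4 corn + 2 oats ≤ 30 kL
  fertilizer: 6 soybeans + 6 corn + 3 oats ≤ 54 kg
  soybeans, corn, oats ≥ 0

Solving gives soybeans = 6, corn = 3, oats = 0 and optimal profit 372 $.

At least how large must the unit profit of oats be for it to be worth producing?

23

Binding: water and fertilizer. Non-binding: seed budget (4 unused).
By complementary slackness, y = 0 for the non-binding constraint.
From A_Bᵀ y = c: 3·y_water + 6·y_fertilizer = 39; 4·y_water + 6·y_fertilizer = 46.
Solving: y_water = 7, y_fertilizer = 3.
oats enters the basis when its profit ≥ yᵀa₃ = 7·2 + 3·3 = 23.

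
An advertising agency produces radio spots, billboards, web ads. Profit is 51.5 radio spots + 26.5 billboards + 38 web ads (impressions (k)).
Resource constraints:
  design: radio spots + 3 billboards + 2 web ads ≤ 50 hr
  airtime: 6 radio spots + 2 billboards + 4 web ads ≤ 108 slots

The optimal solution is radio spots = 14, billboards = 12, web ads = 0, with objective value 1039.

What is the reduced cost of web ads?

-1

Check each constraint at x*: design 50/50 (tight); airtime 108/108 (tight).
The binding rows give the dual system: 1·y_design + 6·y_airtime = 51.5 and 3·y_design + 2·y_airtime = 26.5.
This yields shadow prices y_design = 3.5, y_airtime = 8.
Reduced cost of web ads: c₃ − yᵀa₃ = 38 − (3.5·2 + 8·4) = 38 − 39 = -1.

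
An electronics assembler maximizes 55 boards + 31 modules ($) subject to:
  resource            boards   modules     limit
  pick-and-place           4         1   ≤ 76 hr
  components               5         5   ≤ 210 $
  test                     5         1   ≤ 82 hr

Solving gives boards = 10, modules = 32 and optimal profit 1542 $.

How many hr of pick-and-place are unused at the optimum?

4

pick-and-place used = 4·10 + 1·32 = 72; slack = 76 − 72 = 4.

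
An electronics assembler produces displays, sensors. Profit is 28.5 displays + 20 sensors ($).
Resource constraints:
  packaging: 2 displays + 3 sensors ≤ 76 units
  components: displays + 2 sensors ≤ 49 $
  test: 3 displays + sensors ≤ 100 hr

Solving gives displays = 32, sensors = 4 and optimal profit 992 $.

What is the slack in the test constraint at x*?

0

test used = 3·32 + 1·4 = 100; slack = 100 − 100 = 0.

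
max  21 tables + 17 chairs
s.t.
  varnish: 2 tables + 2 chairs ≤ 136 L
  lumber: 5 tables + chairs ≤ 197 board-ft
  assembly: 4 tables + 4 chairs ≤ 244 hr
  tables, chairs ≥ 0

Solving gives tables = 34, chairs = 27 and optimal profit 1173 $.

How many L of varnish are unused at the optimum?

varnish used = 2·34 + 2·27 = 122; slack = 136 − 122 = 14.

14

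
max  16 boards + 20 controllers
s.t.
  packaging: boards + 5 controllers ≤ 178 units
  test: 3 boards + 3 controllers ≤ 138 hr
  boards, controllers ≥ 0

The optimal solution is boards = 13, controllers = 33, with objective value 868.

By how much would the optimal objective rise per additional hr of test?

5

Check each constraint at x*: packaging 178/178 (tight); test 138/138 (tight).
From A_Bᵀ y = c: 1·y_packaging + 3·y_test = 16; 5·y_packaging + 3·y_test = 20.
Solving: y_packaging = 1, y_test = 5.
Shadow price of test = 5.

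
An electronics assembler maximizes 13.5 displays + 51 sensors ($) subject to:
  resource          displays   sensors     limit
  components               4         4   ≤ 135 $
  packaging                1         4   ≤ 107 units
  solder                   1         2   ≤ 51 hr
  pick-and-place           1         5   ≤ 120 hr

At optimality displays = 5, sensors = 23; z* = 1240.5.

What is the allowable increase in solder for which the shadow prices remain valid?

Binding constraints: solder, pick-and-place. The basis is B = [[1,2],[1,5]] with det 3.
Per unit increase in solder, x* moves by d = (1.6667, -0.3333).
The basis stays optimal until components becomes binding; allowable increase = 4.3125 hr.

4.3125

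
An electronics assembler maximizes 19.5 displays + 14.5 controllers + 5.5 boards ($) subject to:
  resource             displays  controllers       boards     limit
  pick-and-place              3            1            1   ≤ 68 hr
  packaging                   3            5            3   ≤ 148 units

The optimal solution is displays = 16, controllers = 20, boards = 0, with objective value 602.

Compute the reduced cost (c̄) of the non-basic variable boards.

Both pick-and-place and packaging are binding at x*.
Dual feasibility on the basic columns requires 3·y_pick-and-place + 3·y_packaging = 19.5, 1·y_pick-and-place + 5·y_packaging = 14.5.
Solving: y_pick-and-place = 4.5, y_packaging = 2.
Reduced cost of boards: c₃ − yᵀa₃ = 5.5 − (4.5·1 + 2·3) = 5.5 − 10.5 = -5.

-5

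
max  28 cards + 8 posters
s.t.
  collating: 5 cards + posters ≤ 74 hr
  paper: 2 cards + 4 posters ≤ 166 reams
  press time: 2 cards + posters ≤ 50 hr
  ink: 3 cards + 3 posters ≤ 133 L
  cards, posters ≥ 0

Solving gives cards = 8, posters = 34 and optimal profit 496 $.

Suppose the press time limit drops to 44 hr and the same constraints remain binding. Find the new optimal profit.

Check each constraint at x*: collating 74/74 (tight); paper 152/166 (slack 14); press time 50/50 (tight); ink 126/133 (slack 7).
Since paper, ink are not tight, their duals are 0.
The binding rows give the dual system: 5·y_collating + 2·y_press time = 28 and 1·y_collating + 1·y_press time = 8.
This yields shadow prices y_collating = 4, y_press time = 4.
Δz = y_press time·Δb = 4 × (-6) = -24, so new z* = 496 − 24 = 472.

472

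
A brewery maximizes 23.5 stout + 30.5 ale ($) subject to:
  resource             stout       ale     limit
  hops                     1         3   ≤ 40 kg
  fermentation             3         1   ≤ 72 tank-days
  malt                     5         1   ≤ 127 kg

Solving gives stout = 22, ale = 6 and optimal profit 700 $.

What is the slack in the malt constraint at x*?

malt used = 5·22 + 1·6 = 116; slack = 127 − 116 = 11.

11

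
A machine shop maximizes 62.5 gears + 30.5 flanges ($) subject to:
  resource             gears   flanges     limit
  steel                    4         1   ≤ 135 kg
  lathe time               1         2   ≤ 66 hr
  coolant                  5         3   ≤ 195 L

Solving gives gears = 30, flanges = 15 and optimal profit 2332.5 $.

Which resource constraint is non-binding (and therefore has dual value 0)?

steel: 135/135 (binding)
lathe time: 60/66 (slack 6)
coolant: 195/195 (binding)
By complementary slackness, a constraint with positive slack has shadow price 0 → lathe time.

lathe time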